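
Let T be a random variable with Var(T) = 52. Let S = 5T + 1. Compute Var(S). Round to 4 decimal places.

Var(5T + 1) = (5)²·Var(T) = 25·52 = 1300

1300.0000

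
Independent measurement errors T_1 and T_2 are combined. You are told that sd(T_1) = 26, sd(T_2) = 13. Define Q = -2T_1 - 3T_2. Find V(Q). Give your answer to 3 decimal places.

V(T_1) = 676, V(T_2) = 169
By independence, V(Q) = (-2)²V(T_1) + (-3)²V(T_2)
= (-2)²·676 + (-3)²·169 = 4225

4225.000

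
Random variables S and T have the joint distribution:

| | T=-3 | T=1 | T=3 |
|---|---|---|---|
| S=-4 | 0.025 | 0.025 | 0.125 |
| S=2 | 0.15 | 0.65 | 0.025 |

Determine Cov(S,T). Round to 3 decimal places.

-1.320

E[S] = 0.95,  E[T] = 0.6
E[ST] = -0.75
Cov(S,T) = E[ST] − E[S]E[T] = -0.75 − (0.95)(0.6) = -1.32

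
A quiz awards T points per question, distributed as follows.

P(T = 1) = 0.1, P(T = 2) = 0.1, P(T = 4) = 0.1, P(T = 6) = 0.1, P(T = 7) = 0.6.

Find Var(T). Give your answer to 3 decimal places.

4.850

E[T] = (1)(0.1) + (2)(0.1) + (4)(0.1) + (6)(0.1) + (7)(0.6) = 5.5
E[T²] = (1)²(0.1) + (2)²(0.1) + (4)²(0.1) + (6)²(0.1) + (7)²(0.6) = 35.1
Var(T) = E[T²] − (E[T])² = 35.1 − (5.5)² = 4.85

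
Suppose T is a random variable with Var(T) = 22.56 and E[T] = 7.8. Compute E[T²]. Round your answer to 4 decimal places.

E[T²] = Var(T) + (E[T])² = 22.56 + (7.8)² = 83.4

83.4000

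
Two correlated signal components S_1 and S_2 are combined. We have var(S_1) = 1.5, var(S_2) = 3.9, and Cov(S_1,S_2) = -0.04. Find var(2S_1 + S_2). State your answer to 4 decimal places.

var(2S_1 + S_2) = (2)²·var(S_1) + (1)²·var(S_2) + 2·(2)·(1)·Cov(S_1,S_2)
= 4·1.5 + 1·3.9 + 4·-0.04 = 9.74

9.7400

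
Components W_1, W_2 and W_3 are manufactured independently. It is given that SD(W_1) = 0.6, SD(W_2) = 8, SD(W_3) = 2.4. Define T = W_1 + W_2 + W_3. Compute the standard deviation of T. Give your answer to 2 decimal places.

8.37

Var(W_1) = 0.36, Var(W_2) = 64, Var(W_3) = 5.76
By independence, Var(T) = (1)²Var(W_1) + (1)²Var(W_2) + (1)²Var(W_3)
= (1)²·0.36 + (1)²·64 + (1)²·5.76 = 70.12
SD(T) = √70.12 ≈ 8.37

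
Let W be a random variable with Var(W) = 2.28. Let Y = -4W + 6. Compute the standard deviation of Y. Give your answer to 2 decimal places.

Var(-4W + 6) = (-4)²·2.28 = 36.48
SD(Y) = √36.48 ≈ 6.04

6.04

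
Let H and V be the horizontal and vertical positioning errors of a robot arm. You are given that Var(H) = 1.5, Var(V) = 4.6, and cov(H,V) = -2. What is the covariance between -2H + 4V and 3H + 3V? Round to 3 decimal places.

cov(-2H + 4V, 3H + 3V) = (-2)(3)Var(H) + (4)(3)Var(V) + [(-2)(3) + (4)(3)]cov(H,V)
= -6·1.5 + 12·4.6 + 6·-2 = 34.2

34.200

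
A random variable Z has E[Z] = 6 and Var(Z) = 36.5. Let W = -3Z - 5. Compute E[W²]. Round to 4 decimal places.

857.5000

E[-3Z - 5] = -3·6 − 5 = -23
Var(-3Z - 5) = (-3)²·36.5 = 328.5
E[W²] = Var(W) + (E[W])² = 328.5 + (-23)² = 857.5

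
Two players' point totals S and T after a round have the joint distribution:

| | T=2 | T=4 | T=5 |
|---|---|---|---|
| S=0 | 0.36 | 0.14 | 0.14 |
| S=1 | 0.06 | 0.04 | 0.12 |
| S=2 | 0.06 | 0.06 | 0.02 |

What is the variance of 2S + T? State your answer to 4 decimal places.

E[S] = 0.5,  E[T] = 3.32,  E[ST] = 1.8
V(S) = 0.78 − (0.5)² = 0.53;  V(T) = 12.76 − (3.32)² = 1.7376
Cov(S,T) = 1.8 − (0.5)(3.32) = 0.14
V(2S + T) = (2)²·0.53 + (1)²·1.7376 + 2·(2)·(1)·0.14 = 4.4176

4.4176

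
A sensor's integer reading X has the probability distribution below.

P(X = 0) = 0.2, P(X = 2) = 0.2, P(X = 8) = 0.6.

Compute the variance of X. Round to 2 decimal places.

12.16

E[X] = (0)(0.2) + (2)(0.2) + (8)(0.6) = 5.2
E[X²] = (0)²(0.2) + (2)²(0.2) + (8)²(0.6) = 39.2
var(X) = E[X²] − (E[X])² = 39.2 − (5.2)² = 12.16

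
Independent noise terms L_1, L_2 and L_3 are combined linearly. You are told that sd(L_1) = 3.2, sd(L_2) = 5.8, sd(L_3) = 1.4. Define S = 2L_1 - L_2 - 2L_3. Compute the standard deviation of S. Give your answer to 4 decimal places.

9.0796

Var(L_1) = 10.24, Var(L_2) = 33.64, Var(L_3) = 1.96
By independence, Var(S) = (2)²Var(L_1) + (-1)²Var(L_2) + (-2)²Var(L_3)
= (2)²·10.24 + (-1)²·33.64 + (-2)²·1.96 = 82.44
sd(S) = √82.44 ≈ 9.0796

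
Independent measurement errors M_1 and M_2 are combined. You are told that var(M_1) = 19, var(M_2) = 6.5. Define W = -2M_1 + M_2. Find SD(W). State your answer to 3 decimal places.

By independence, var(W) = (-2)²var(M_1) + (1)²var(M_2)
= (-2)²·19 + (1)²·6.5 = 82.5
SD(W) = √82.5 ≈ 9.083

9.083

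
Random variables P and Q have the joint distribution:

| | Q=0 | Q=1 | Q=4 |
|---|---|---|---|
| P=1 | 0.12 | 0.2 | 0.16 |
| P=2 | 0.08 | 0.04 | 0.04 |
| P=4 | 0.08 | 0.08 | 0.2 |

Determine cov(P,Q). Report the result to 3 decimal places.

0.459

E[P] = 2.24,  E[Q] = 1.92
E[PQ] = 4.76
cov(P,Q) = E[PQ] − E[P]E[Q] = 4.76 − (2.24)(1.92) = 0.4592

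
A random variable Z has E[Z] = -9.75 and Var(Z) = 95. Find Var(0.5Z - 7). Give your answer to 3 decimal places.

Var(0.5Z - 7) = (0.5)²·Var(Z) = 0.25·95 = 23.75

23.750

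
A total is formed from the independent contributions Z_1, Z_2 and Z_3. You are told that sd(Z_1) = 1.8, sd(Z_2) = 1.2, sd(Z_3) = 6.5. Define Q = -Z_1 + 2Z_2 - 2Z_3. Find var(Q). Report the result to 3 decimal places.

178.000

var(Z_1) = 3.24, var(Z_2) = 1.44, var(Z_3) = 42.25
By independence, var(Q) = (-1)²var(Z_1) + (2)²var(Z_2) + (-2)²var(Z_3)
= (-1)²·3.24 + (2)²·1.44 + (-2)²·42.25 = 178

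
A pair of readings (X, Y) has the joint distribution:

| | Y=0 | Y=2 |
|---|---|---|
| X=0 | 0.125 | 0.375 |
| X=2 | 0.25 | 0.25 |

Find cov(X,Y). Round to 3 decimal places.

-0.250

E[X] = 1,  E[Y] = 1.25
E[XY] = 1
cov(X,Y) = E[XY] − E[X]E[Y] = 1 − (1)(1.25) = -0.25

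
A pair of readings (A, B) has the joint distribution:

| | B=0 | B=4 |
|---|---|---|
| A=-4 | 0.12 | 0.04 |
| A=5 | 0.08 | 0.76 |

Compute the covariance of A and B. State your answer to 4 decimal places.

3.1680

E[A] = 3.56,  E[B] = 3.2
E[AB] = 14.56
Cov(A,B) = E[AB] − E[A]E[B] = 14.56 − (3.56)(3.2) = 3.168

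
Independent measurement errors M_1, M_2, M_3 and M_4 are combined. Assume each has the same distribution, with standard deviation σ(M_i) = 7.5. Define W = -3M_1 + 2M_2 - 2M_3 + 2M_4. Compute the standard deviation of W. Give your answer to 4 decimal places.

Var(M_i) = (7.5)² = 56.25
By independence, Var(W) = (-3)²Var(M_1) + (2)²Var(M_2) + (-2)²Var(M_3) + (2)²Var(M_4)
= (-3)²·56.25 + (2)²·56.25 + (-2)²·56.25 + (2)²·56.25 = 1181.25
σ(W) = √1181.25 ≈ 34.3693

34.3693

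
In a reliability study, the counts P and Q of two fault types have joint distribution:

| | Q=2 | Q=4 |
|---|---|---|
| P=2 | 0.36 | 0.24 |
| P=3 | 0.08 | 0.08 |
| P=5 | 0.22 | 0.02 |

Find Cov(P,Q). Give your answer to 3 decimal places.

E[P] = 2.88,  E[Q] = 2.68
E[PQ] = 7.4
Cov(P,Q) = E[PQ] − E[P]E[Q] = 7.4 − (2.88)(2.68) = -0.3184

-0.318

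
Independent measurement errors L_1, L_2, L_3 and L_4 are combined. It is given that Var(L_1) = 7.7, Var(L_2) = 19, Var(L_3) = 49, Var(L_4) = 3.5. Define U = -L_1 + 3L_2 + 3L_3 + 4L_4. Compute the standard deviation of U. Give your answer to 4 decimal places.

By independence, Var(U) = (-1)²Var(L_1) + (3)²Var(L_2) + (3)²Var(L_3) + (4)²Var(L_4)
= (-1)²·7.7 + (3)²·19 + (3)²·49 + (4)²·3.5 = 675.7
SD(U) = √675.7 ≈ 25.9942

25.9942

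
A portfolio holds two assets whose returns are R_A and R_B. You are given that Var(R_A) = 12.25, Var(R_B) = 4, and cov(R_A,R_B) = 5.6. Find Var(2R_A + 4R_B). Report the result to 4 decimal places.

202.6000

Var(2R_A + 4R_B) = (2)²·Var(R_A) + (4)²·Var(R_B) + 2·(2)·(4)·cov(R_A,R_B)
= 4·12.25 + 16·4 + 16·5.6 = 202.6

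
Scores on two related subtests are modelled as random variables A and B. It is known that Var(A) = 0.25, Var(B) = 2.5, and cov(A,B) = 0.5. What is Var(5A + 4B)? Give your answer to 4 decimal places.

66.2500

Var(5A + 4B) = (5)²·Var(A) + (4)²·Var(B) + 2·(5)·(4)·cov(A,B)
= 25·0.25 + 16·2.5 + 40·0.5 = 66.25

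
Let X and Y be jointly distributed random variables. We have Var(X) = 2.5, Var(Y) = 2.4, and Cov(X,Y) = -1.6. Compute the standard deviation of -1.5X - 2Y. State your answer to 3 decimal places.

2.372

Var(-1.5X - 2Y) = (-1.5)²·Var(X) + (-2)²·Var(Y) + 2·(-1.5)·(-2)·Cov(X,Y)
= 2.25·2.5 + 4·2.4 + 6·-1.6 = 5.625
SD(-1.5X - 2Y) = √5.625 ≈ 2.372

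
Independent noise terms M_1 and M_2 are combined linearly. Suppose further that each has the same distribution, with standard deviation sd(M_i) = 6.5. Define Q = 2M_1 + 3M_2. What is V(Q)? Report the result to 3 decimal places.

V(M_i) = (6.5)² = 42.25
By independence, V(Q) = (2)²V(M_1) + (3)²V(M_2)
= (2)²·42.25 + (3)²·42.25 = 549.25

549.250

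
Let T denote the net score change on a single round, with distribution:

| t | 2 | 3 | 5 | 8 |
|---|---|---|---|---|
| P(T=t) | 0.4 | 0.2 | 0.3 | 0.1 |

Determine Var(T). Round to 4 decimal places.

3.6100

E[T] = (2)(0.4) + (3)(0.2) + (5)(0.3) + (8)(0.1) = 3.7
E[T²] = (2)²(0.4) + (3)²(0.2) + (5)²(0.3) + (8)²(0.1) = 17.3
Var(T) = E[T²] − (E[T])² = 17.3 − (3.7)² = 3.61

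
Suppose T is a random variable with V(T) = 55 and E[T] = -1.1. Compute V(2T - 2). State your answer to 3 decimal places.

220.000

V(2T - 2) = (2)²·V(T) = 4·55 = 220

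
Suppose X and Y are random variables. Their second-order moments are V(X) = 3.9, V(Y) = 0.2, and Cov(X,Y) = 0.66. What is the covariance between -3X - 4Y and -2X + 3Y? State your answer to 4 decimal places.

Cov(-3X - 4Y, -2X + 3Y) = (-3)(-2)V(X) + (-4)(3)V(Y) + [(-3)(3) + (-4)(-2)]Cov(X,Y)
= 6·3.9 + -12·0.2 + -1·0.66 = 20.34

20.3400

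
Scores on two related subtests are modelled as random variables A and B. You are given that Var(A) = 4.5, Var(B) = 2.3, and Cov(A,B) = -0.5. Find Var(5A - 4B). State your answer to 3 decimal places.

Var(5A - 4B) = (5)²·Var(A) + (-4)²·Var(B) + 2·(5)·(-4)·Cov(A,B)
= 25·4.5 + 16·2.3 + -40·-0.5 = 169.3

169.300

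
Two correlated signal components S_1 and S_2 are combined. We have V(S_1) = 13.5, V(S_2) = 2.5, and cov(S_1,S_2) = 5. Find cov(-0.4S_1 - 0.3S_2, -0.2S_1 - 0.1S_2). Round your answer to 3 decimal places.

1.655

cov(-0.4S_1 - 0.3S_2, -0.2S_1 - 0.1S_2) = (-0.4)(-0.2)V(S_1) + (-0.3)(-0.1)V(S_2) + [(-0.4)(-0.1) + (-0.3)(-0.2)]cov(S_1,S_2)
= 0.08·13.5 + 0.03·2.5 + 0.1·5 = 1.655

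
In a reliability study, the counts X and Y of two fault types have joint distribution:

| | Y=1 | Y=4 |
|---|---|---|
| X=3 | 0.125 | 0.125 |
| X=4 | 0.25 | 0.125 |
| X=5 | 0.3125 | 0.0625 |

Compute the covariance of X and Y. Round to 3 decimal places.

-0.305

E[X] = 4.125,  E[Y] = 1.9375
E[XY] = 7.6875
cov(X,Y) = E[XY] − E[X]E[Y] = 7.6875 − (4.125)(1.9375) = -0.3046875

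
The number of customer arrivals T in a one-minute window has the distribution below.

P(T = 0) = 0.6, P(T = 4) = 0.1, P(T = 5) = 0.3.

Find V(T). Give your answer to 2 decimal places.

E[T] = (0)(0.6) + (4)(0.1) + (5)(0.3) = 1.9
E[T²] = (0)²(0.6) + (4)²(0.1) + (5)²(0.3) = 9.1
V(T) = E[T²] − (E[T])² = 9.1 − (1.9)² = 5.49

5.49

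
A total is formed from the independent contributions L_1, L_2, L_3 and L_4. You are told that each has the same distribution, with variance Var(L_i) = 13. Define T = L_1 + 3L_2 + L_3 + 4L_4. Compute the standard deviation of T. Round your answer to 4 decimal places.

By independence, Var(T) = (1)²Var(L_1) + (3)²Var(L_2) + (1)²Var(L_3) + (4)²Var(L_4)
= (1)²·13 + (3)²·13 + (1)²·13 + (4)²·13 = 351
sd(T) = √351 ≈ 18.7350

18.7350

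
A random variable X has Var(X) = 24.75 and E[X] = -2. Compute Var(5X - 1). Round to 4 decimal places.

Var(5X - 1) = (5)²·Var(X) = 25·24.75 = 618.75

618.7500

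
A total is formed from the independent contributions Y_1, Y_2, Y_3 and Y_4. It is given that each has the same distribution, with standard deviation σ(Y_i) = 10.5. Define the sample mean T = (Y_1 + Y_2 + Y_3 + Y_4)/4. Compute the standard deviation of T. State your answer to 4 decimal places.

Var(Y_i) = (10.5)² = 110.25
By independence, Var(T) = (0.25)²Var(Y_1) + (0.25)²Var(Y_2) + (0.25)²Var(Y_3) + (0.25)²Var(Y_4)
= (0.25)²·110.25 + (0.25)²·110.25 + (0.25)²·110.25 + (0.25)²·110.25 = 27.5625
σ(T) = √27.5625 ≈ 5.2500

5.2500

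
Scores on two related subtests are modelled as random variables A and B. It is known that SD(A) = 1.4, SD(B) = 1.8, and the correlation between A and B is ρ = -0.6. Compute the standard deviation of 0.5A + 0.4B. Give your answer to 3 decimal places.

Var(A) = (1.4)² = 1.96;  Var(B) = (1.8)² = 3.24
Cov(A,B) = ρ·SD(A)·SD(B) = -0.6·1.4·1.8 = -1.512
Var(0.5A + 0.4B) = (0.5)²·Var(A) + (0.4)²·Var(B) + 2·(0.5)·(0.4)·Cov(A,B)
= 0.25·1.96 + 0.16·3.24 + 0.4·-1.512 = 0.4036
SD(0.5A + 0.4B) = √0.4036 ≈ 0.635

0.635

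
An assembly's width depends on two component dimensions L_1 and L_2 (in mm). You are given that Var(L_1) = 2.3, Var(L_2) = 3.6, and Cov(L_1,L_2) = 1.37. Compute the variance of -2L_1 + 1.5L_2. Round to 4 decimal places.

Var(-2L_1 + 1.5L_2) = (-2)²·Var(L_1) + (1.5)²·Var(L_2) + 2·(-2)·(1.5)·Cov(L_1,L_2)
= 4·2.3 + 2.25·3.6 + -6·1.37 = 9.08

9.0800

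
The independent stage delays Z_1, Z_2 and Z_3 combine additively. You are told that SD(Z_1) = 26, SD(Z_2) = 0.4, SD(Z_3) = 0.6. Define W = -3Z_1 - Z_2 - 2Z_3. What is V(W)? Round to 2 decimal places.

6085.60

V(Z_1) = 676, V(Z_2) = 0.16, V(Z_3) = 0.36
By independence, V(W) = (-3)²V(Z_1) + (-1)²V(Z_2) + (-2)²V(Z_3)
= (-3)²·676 + (-1)²·0.16 + (-2)²·0.36 = 6085.6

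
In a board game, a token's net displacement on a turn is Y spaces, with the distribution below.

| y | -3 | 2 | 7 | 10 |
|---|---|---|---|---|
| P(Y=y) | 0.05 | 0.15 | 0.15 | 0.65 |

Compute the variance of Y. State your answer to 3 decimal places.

14.110

E[Y] = (-3)(0.05) + (2)(0.15) + (7)(0.15) + (10)(0.65) = 7.7
E[Y²] = (-3)²(0.05) + (2)²(0.15) + (7)²(0.15) + (10)²(0.65) = 73.4
Var(Y) = E[Y²] − (E[Y])² = 73.4 − (7.7)² = 14.11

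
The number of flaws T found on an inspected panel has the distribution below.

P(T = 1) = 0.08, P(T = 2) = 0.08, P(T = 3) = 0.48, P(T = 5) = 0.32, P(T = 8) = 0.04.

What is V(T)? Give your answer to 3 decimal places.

E[T] = (1)(0.08) + (2)(0.08) + (3)(0.48) + (5)(0.32) + (8)(0.04) = 3.6
E[T²] = (1)²(0.08) + (2)²(0.08) + (3)²(0.48) + (5)²(0.32) + (8)²(0.04) = 15.28
V(T) = E[T²] − (E[T])² = 15.28 − (3.6)² = 2.32

2.320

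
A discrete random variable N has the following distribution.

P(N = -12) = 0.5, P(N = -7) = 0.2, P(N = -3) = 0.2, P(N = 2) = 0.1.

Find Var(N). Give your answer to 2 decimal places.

23.16

E[N] = (-12)(0.5) + (-7)(0.2) + (-3)(0.2) + (2)(0.1) = -7.8
E[N²] = (-12)²(0.5) + (-7)²(0.2) + (-3)²(0.2) + (2)²(0.1) = 84
Var(N) = E[N²] − (E[N])² = 84 − (-7.8)² = 23.16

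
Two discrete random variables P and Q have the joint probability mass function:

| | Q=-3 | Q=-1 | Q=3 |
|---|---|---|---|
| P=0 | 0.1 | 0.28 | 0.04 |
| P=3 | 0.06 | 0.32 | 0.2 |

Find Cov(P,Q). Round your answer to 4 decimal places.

E[P] = 1.74,  E[Q] = -0.36
E[PQ] = 0.3
Cov(P,Q) = E[PQ] − E[P]E[Q] = 0.3 − (1.74)(-0.36) = 0.9264

0.9264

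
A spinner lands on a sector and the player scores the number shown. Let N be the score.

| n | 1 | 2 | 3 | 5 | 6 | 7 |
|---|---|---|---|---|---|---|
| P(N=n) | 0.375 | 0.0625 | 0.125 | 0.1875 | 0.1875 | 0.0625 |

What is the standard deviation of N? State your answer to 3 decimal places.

2.204

E[N] = (1)(0.375) + (2)(0.0625) + (3)(0.125) + (5)(0.1875) + (6)(0.1875) + (7)(0.0625) = 3.375
E[N²] = (1)²(0.375) + (2)²(0.0625) + (3)²(0.125) + (5)²(0.1875) + (6)²(0.1875) + (7)²(0.0625) = 16.25
Var(N) = E[N²] − (E[N])² = 16.25 − (3.375)² = 4.859375
SD(N) = √4.859375 ≈ 2.204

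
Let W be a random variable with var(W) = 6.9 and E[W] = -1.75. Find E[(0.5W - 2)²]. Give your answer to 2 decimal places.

E[0.5W - 2] = 0.5·-1.75 − 2 = -2.875
var(0.5W - 2) = (0.5)²·6.9 = 1.725
E[(0.5W - 2)²] = var((0.5W - 2)) + (E[(0.5W - 2)])² = 1.725 + (-2.875)² = 9.990625

9.99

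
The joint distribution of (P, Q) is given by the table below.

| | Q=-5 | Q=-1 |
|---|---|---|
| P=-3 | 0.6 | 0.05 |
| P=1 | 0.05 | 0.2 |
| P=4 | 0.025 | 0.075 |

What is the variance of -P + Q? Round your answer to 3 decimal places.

3.340

E[P] = -1.3,  E[Q] = -3.7,  E[PQ] = 7.9
var(P) = 7.7 − (-1.3)² = 6.01;  var(Q) = 17.2 − (-3.7)² = 3.51
Cov(P,Q) = 7.9 − (-1.3)(-3.7) = 3.09
var(-P + Q) = (-1)²·6.01 + (1)²·3.51 + 2·(-1)·(1)·3.09 = 3.34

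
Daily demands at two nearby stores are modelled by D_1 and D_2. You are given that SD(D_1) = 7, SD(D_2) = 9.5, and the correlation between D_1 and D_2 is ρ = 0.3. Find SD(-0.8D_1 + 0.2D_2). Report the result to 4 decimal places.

V(D_1) = (7)² = 49;  V(D_2) = (9.5)² = 90.25
cov(D_1,D_2) = ρ·SD(D_1)·SD(D_2) = 0.3·7·9.5 = 19.95
V(-0.8D_1 + 0.2D_2) = (-0.8)²·V(D_1) + (0.2)²·V(D_2) + 2·(-0.8)·(0.2)·cov(D_1,D_2)
= 0.64·49 + 0.04·90.25 + -0.32·19.95 = 28.586
SD(-0.8D_1 + 0.2D_2) = √28.586 ≈ 5.3466

5.3466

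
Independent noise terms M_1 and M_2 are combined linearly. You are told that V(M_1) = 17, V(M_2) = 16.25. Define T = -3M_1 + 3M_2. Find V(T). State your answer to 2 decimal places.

By independence, V(T) = (-3)²V(M_1) + (3)²V(M_2)
= (-3)²·17 + (3)²·16.25 = 299.25

299.25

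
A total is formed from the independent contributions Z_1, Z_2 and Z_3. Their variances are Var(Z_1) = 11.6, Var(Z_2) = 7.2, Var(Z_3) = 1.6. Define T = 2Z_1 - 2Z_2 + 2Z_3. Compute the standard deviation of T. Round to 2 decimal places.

9.03

By independence, Var(T) = (2)²Var(Z_1) + (-2)²Var(Z_2) + (2)²Var(Z_3)
= (2)²·11.6 + (-2)²·7.2 + (2)²·1.6 = 81.6
SD(T) = √81.6 ≈ 9.03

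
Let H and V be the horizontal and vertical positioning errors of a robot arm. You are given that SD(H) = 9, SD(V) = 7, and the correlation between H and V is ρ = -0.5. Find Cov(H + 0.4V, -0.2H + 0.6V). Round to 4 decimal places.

-20.8200

var(H) = (9)² = 81;  var(V) = (7)² = 49
Cov(H,V) = ρ·SD(H)·SD(V) = -0.5·9·7 = -31.5
Cov(H + 0.4V, -0.2H + 0.6V) = (1)(-0.2)var(H) + (0.4)(0.6)var(V) + [(1)(0.6) + (0.4)(-0.2)]Cov(H,V)
= -0.2·81 + 0.24·49 + 0.52·-31.5 = -20.82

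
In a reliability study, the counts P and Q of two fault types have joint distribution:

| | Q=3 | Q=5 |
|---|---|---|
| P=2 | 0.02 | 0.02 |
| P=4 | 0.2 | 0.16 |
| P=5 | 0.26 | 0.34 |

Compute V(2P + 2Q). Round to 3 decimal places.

6.426

E[P] = 4.52,  E[Q] = 4.04,  E[PQ] = 18.32
V(P) = 20.92 − (4.52)² = 0.4896;  V(Q) = 17.32 − (4.04)² = 0.9984
Cov(P,Q) = 18.32 − (4.52)(4.04) = 0.0592
V(2P + 2Q) = (2)²·0.4896 + (2)²·0.9984 + 2·(2)·(2)·0.0592 = 6.4256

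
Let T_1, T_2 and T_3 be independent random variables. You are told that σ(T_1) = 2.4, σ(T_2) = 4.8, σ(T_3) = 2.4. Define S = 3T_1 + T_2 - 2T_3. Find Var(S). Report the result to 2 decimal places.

97.92

Var(T_1) = 5.76, Var(T_2) = 23.04, Var(T_3) = 5.76
By independence, Var(S) = (3)²Var(T_1) + (1)²Var(T_2) + (-2)²Var(T_3)
= (3)²·5.76 + (1)²·23.04 + (-2)²·5.76 = 97.92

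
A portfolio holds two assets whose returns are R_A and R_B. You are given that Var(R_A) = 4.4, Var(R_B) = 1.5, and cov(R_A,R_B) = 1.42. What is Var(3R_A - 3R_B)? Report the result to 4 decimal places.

27.5400

Var(3R_A - 3R_B) = (3)²·Var(R_A) + (-3)²·Var(R_B) + 2·(3)·(-3)·cov(R_A,R_B)
= 9·4.4 + 9·1.5 + -18·1.42 = 27.54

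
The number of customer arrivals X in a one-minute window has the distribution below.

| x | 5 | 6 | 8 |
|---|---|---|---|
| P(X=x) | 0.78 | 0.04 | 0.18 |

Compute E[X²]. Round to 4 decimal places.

32.4600

E[X²] = (5)²(0.78) + (6)²(0.04) + (8)²(0.18) = 32.46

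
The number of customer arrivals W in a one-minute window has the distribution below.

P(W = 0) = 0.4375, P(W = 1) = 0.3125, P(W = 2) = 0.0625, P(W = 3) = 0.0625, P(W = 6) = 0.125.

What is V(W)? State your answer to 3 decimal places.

3.734

E[W] = (0)(0.4375) + (1)(0.3125) + (2)(0.0625) + (3)(0.0625) + (6)(0.125) = 1.375
E[W²] = (0)²(0.4375) + (1)²(0.3125) + (2)²(0.0625) + (3)²(0.0625) + (6)²(0.125) = 5.625
V(W) = E[W²] − (E[W])² = 5.625 − (1.375)² = 3.734375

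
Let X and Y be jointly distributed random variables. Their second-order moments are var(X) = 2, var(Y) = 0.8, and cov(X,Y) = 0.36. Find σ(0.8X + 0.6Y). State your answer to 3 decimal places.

var(0.8X + 0.6Y) = (0.8)²·var(X) + (0.6)²·var(Y) + 2·(0.8)·(0.6)·cov(X,Y)
= 0.64·2 + 0.36·0.8 + 0.96·0.36 = 1.9136
σ(0.8X + 0.6Y) = √1.9136 ≈ 1.383

1.383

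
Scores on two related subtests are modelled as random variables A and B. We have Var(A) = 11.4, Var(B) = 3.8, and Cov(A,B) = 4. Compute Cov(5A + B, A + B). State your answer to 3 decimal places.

84.800

Cov(5A + B, A + B) = (5)(1)Var(A) + (1)(1)Var(B) + [(5)(1) + (1)(1)]Cov(A,B)
= 5·11.4 + 1·3.8 + 6·4 = 84.8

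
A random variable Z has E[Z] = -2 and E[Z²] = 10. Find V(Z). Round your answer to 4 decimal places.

V(Z) = 10 − (-2)² = 6

6.0000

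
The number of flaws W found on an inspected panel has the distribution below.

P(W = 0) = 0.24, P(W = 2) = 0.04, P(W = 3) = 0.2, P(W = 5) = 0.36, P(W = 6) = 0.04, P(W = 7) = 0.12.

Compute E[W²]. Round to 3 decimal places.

E[W²] = (0)²(0.24) + (2)²(0.04) + (3)²(0.2) + (5)²(0.36) + (6)²(0.04) + (7)²(0.12) = 18.28

18.280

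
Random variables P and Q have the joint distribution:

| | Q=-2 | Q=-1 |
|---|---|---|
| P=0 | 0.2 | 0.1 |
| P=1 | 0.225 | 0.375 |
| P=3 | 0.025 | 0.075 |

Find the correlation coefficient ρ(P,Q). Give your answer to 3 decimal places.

0.254

E[P] = 0.9,  E[Q] = -1.45
E[PQ] = -1.2
Cov(P,Q) = E[PQ] − E[P]E[Q] = -1.2 − (0.9)(-1.45) = 0.105
Var(P) = 0.69,  Var(Q) = 0.2475
ρ = 0.105 / √(0.69·0.2475) ≈ 0.254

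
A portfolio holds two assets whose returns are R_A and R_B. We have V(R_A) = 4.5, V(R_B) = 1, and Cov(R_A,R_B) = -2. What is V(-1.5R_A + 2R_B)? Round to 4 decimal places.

V(-1.5R_A + 2R_B) = (-1.5)²·V(R_A) + (2)²·V(R_B) + 2·(-1.5)·(2)·Cov(R_A,R_B)
= 2.25·4.5 + 4·1 + -6·-2 = 26.125

26.1250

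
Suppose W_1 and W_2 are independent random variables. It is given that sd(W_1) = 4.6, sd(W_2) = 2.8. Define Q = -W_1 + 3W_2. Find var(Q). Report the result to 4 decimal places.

var(W_1) = 21.16, var(W_2) = 7.84
By independence, var(Q) = (-1)²var(W_1) + (3)²var(W_2)
= (-1)²·21.16 + (3)²·7.84 = 91.72

91.7200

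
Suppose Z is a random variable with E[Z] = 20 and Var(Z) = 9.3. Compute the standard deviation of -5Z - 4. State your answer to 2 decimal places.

15.25

Var(-5Z - 4) = (-5)²·9.3 = 232.5
σ(-5Z - 4) = √232.5 ≈ 15.25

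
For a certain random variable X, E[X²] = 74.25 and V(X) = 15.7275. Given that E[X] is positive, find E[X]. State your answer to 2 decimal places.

7.65

(E[X])² = E[X²] − V(X) = 74.25 − 15.7275 = 58.5225
E[X] = √58.5225 = 7.65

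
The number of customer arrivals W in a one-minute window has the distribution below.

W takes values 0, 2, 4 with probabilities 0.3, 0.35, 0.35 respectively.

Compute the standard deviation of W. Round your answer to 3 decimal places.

E[W] = (0)(0.3) + (2)(0.35) + (4)(0.35) = 2.1
E[W²] = (0)²(0.3) + (2)²(0.35) + (4)²(0.35) = 7
var(W) = E[W²] − (E[W])² = 7 − (2.1)² = 2.59
sd(W) = √2.59 ≈ 1.609

1.609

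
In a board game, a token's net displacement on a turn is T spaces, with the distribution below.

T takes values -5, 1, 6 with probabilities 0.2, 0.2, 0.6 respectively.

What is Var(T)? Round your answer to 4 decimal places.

18.9600

E[T] = (-5)(0.2) + (1)(0.2) + (6)(0.6) = 2.8
E[T²] = (-5)²(0.2) + (1)²(0.2) + (6)²(0.6) = 26.8
Var(T) = E[T²] − (E[T])² = 26.8 − (2.8)² = 18.96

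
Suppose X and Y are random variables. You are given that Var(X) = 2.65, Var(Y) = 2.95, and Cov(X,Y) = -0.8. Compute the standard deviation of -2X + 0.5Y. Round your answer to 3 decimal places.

3.597

Var(-2X + 0.5Y) = (-2)²·Var(X) + (0.5)²·Var(Y) + 2·(-2)·(0.5)·Cov(X,Y)
= 4·2.65 + 0.25·2.95 + -2·-0.8 = 12.9375
sd(-2X + 0.5Y) = √12.9375 ≈ 3.597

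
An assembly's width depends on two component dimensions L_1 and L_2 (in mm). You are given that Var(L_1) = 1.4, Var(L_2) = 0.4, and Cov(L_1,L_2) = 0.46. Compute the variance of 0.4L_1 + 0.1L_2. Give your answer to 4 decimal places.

0.2648

Var(0.4L_1 + 0.1L_2) = (0.4)²·Var(L_1) + (0.1)²·Var(L_2) + 2·(0.4)·(0.1)·Cov(L_1,L_2)
= 0.16·1.4 + 0.01·0.4 + 0.08·0.46 = 0.2648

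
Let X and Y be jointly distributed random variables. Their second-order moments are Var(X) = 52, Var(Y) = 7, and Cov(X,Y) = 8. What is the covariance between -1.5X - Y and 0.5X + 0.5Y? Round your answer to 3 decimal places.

Cov(-1.5X - Y, 0.5X + 0.5Y) = (-1.5)(0.5)Var(X) + (-1)(0.5)Var(Y) + [(-1.5)(0.5) + (-1)(0.5)]Cov(X,Y)
= -0.75·52 + -0.5·7 + -1.25·8 = -52.5

-52.500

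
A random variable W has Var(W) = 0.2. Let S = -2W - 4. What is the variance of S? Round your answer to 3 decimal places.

Var(-2W - 4) = (-2)²·Var(W) = 4·0.2 = 0.8

0.800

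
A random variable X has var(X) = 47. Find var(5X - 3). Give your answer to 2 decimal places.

var(5X - 3) = (5)²·var(X) = 25·47 = 1175

1175.00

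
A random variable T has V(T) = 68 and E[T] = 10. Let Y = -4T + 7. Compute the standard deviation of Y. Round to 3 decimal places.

32.985

V(-4T + 7) = (-4)²·68 = 1088
SD(Y) = √1088 ≈ 32.985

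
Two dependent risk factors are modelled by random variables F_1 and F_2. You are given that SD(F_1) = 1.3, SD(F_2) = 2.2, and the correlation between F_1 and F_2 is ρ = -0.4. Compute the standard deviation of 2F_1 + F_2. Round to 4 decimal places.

Var(F_1) = (1.3)² = 1.69;  Var(F_2) = (2.2)² = 4.84
Cov(F_1,F_2) = ρ·SD(F_1)·SD(F_2) = -0.4·1.3·2.2 = -1.144
Var(2F_1 + F_2) = (2)²·Var(F_1) + (1)²·Var(F_2) + 2·(2)·(1)·Cov(F_1,F_2)
= 4·1.69 + 1·4.84 + 4·-1.144 = 7.024
SD(2F_1 + F_2) = √7.024 ≈ 2.6503

2.6503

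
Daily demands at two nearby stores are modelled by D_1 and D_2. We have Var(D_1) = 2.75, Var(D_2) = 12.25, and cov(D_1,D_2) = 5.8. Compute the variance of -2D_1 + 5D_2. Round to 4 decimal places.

201.2500

Var(-2D_1 + 5D_2) = (-2)²·Var(D_1) + (5)²·Var(D_2) + 2·(-2)·(5)·cov(D_1,D_2)
= 4·2.75 + 25·12.25 + -20·5.8 = 201.25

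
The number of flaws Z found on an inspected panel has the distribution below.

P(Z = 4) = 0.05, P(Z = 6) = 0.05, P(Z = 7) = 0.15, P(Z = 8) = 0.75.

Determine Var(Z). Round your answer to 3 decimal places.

E[Z] = (4)(0.05) + (6)(0.05) + (7)(0.15) + (8)(0.75) = 7.55
E[Z²] = (4)²(0.05) + (6)²(0.05) + (7)²(0.15) + (8)²(0.75) = 57.95
Var(Z) = E[Z²] − (E[Z])² = 57.95 − (7.55)² = 0.9475

0.948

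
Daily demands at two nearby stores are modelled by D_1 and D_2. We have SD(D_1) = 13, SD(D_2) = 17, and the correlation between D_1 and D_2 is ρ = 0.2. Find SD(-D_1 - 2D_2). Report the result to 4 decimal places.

38.7531

Var(D_1) = (13)² = 169;  Var(D_2) = (17)² = 289
cov(D_1,D_2) = ρ·SD(D_1)·SD(D_2) = 0.2·13·17 = 44.2
Var(-D_1 - 2D_2) = (-1)²·Var(D_1) + (-2)²·Var(D_2) + 2·(-1)·(-2)·cov(D_1,D_2)
= 1·169 + 4·289 + 4·44.2 = 1501.8
SD(-D_1 - 2D_2) = √1501.8 ≈ 38.7531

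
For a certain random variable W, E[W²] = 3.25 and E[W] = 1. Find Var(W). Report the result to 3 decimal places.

2.250

Var(W) = 3.25 − (1)² = 2.25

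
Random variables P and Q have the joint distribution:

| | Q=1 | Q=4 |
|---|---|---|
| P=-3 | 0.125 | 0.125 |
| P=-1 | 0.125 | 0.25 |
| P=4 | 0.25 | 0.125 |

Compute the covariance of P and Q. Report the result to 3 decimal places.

-0.938

E[P] = 0.375,  E[Q] = 2.5
E[PQ] = 0
Cov(P,Q) = E[PQ] − E[P]E[Q] = 0 − (0.375)(2.5) = -0.9375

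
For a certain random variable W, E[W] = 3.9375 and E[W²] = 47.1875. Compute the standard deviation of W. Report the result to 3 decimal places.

Var(W) = 47.1875 − (3.9375)² = 31.68359375
SD(W) = √31.68359375 ≈ 5.629

5.629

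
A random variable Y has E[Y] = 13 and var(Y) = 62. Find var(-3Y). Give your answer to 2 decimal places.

var(-3Y) = (-3)²·var(Y) = 9·62 = 558

558.00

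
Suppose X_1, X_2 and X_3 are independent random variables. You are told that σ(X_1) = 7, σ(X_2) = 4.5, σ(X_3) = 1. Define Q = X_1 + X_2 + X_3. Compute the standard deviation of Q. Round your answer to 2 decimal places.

8.38

V(X_1) = 49, V(X_2) = 20.25, V(X_3) = 1
By independence, V(Q) = (1)²V(X_1) + (1)²V(X_2) + (1)²V(X_3)
= (1)²·49 + (1)²·20.25 + (1)²·1 = 70.25
σ(Q) = √70.25 ≈ 8.38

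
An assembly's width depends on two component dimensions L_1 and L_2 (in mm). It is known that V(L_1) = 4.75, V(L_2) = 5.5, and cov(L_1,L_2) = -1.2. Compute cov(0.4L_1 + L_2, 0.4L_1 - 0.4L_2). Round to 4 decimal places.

cov(0.4L_1 + L_2, 0.4L_1 - 0.4L_2) = (0.4)(0.4)V(L_1) + (1)(-0.4)V(L_2) + [(0.4)(-0.4) + (1)(0.4)]cov(L_1,L_2)
= 0.16·4.75 + -0.4·5.5 + 0.24·-1.2 = -1.728

-1.7280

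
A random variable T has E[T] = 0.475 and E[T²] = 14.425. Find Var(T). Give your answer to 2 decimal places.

Var(T) = 14.425 − (0.475)² = 14.199375

14.20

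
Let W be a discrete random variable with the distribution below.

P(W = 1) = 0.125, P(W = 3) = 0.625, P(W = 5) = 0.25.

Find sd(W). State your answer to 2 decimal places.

E[W] = (1)(0.125) + (3)(0.625) + (5)(0.25) = 3.25
E[W²] = (1)²(0.125) + (3)²(0.625) + (5)²(0.25) = 12
V(W) = E[W²] − (E[W])² = 12 − (3.25)² = 1.4375
sd(W) = √1.4375 ≈ 1.20

1.20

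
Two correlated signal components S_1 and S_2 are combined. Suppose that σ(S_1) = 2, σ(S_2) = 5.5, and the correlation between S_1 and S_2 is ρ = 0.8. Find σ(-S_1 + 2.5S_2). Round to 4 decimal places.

var(S_1) = (2)² = 4;  var(S_2) = (5.5)² = 30.25
Cov(S_1,S_2) = ρ·σ(S_1)·σ(S_2) = 0.8·2·5.5 = 8.8
var(-S_1 + 2.5S_2) = (-1)²·var(S_1) + (2.5)²·var(S_2) + 2·(-1)·(2.5)·Cov(S_1,S_2)
= 1·4 + 6.25·30.25 + -5·8.8 = 149.0625
σ(-S_1 + 2.5S_2) = √149.0625 ≈ 12.2091

12.2091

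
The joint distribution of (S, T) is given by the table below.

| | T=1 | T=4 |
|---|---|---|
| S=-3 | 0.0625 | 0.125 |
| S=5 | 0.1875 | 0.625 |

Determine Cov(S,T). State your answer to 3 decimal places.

0.375

E[S] = 3.5,  E[T] = 3.25
E[ST] = 11.75
Cov(S,T) = E[ST] − E[S]E[T] = 11.75 − (3.5)(3.25) = 0.375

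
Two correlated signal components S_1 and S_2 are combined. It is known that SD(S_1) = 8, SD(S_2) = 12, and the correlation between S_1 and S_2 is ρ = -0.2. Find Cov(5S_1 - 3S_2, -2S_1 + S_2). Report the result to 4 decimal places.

-1283.2000

var(S_1) = (8)² = 64;  var(S_2) = (12)² = 144
Cov(S_1,S_2) = ρ·SD(S_1)·SD(S_2) = -0.2·8·12 = -19.2
Cov(5S_1 - 3S_2, -2S_1 + S_2) = (5)(-2)var(S_1) + (-3)(1)var(S_2) + [(5)(1) + (-3)(-2)]Cov(S_1,S_2)
= -10·64 + -3·144 + 11·-19.2 = -1283.2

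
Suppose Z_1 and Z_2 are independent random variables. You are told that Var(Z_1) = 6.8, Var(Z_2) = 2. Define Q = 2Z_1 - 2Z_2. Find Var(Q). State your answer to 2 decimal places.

By independence, Var(Q) = (2)²Var(Z_1) + (-2)²Var(Z_2)
= (2)²·6.8 + (-2)²·2 = 35.2

35.20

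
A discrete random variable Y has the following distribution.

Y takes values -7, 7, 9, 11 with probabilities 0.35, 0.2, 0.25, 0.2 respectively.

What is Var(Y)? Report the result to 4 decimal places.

59.8400

E[Y] = (-7)(0.35) + (7)(0.2) + (9)(0.25) + (11)(0.2) = 3.4
E[Y²] = (-7)²(0.35) + (7)²(0.2) + (9)²(0.25) + (11)²(0.2) = 71.4
Var(Y) = E[Y²] − (E[Y])² = 71.4 − (3.4)² = 59.84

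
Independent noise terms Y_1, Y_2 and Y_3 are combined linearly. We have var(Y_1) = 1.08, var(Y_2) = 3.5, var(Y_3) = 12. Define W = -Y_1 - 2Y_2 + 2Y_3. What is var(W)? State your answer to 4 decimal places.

By independence, var(W) = (-1)²var(Y_1) + (-2)²var(Y_2) + (2)²var(Y_3)
= (-1)²·1.08 + (-2)²·3.5 + (2)²·12 = 63.08

63.0800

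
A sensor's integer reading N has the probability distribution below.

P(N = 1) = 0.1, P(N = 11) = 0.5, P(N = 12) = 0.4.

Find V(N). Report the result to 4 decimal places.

10.0400

E[N] = (1)(0.1) + (11)(0.5) + (12)(0.4) = 10.4
E[N²] = (1)²(0.1) + (11)²(0.5) + (12)²(0.4) = 118.2
V(N) = E[N²] − (E[N])² = 118.2 − (10.4)² = 10.04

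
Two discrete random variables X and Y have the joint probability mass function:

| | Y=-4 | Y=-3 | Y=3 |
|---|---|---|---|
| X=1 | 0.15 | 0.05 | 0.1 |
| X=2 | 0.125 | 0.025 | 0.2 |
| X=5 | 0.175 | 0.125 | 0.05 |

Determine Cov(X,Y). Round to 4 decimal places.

-1.3125

E[X] = 2.75,  E[Y] = -1.35
E[XY] = -5.025
Cov(X,Y) = E[XY] − E[X]E[Y] = -5.025 − (2.75)(-1.35) = -1.3125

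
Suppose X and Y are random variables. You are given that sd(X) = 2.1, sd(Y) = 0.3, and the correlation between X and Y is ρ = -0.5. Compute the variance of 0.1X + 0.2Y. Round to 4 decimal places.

0.0351

Var(X) = (2.1)² = 4.41;  Var(Y) = (0.3)² = 0.09
cov(X,Y) = ρ·sd(X)·sd(Y) = -0.5·2.1·0.3 = -0.315
Var(0.1X + 0.2Y) = (0.1)²·Var(X) + (0.2)²·Var(Y) + 2·(0.1)·(0.2)·cov(X,Y)
= 0.01·4.41 + 0.04·0.09 + 0.04·-0.315 = 0.0351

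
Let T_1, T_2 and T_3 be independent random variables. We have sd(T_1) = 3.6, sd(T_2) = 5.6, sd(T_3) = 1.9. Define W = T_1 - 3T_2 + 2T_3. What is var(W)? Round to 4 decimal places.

var(T_1) = 12.96, var(T_2) = 31.36, var(T_3) = 3.61
By independence, var(W) = (1)²var(T_1) + (-3)²var(T_2) + (2)²var(T_3)
= (1)²·12.96 + (-3)²·31.36 + (2)²·3.61 = 309.64

309.6400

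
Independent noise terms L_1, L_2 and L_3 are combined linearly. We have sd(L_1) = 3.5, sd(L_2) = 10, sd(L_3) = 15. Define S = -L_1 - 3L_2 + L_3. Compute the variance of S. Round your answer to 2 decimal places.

1137.25

Var(L_1) = 12.25, Var(L_2) = 100, Var(L_3) = 225
By independence, Var(S) = (-1)²Var(L_1) + (-3)²Var(L_2) + (1)²Var(L_3)
= (-1)²·12.25 + (-3)²·100 + (1)²·225 = 1137.25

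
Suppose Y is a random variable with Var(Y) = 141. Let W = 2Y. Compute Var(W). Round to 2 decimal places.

Var(2Y) = (2)²·Var(Y) = 4·141 = 564

564.00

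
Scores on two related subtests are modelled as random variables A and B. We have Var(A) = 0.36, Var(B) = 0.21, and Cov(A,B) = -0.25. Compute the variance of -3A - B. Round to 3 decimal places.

1.950

Var(-3A - B) = (-3)²·Var(A) + (-1)²·Var(B) + 2·(-3)·(-1)·Cov(A,B)
= 9·0.36 + 1·0.21 + 6·-0.25 = 1.95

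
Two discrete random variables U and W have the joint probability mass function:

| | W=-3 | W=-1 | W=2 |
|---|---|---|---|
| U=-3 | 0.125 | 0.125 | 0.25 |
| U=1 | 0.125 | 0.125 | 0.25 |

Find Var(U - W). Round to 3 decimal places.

8.500

E[U] = -1,  E[W] = 0,  E[UW] = 0
Var(U) = 5 − (-1)² = 4;  Var(W) = 4.5 − (0)² = 4.5
Cov(U,W) = 0 − (-1)(0) = 0
Var(U - W) = (1)²·4 + (-1)²·4.5 + 2·(1)·(-1)·0 = 8.5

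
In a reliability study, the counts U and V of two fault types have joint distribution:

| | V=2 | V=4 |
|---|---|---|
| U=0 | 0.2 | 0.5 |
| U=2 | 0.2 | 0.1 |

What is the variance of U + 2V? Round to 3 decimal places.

E[U] = 0.6,  E[V] = 3.2,  E[UV] = 1.6
var(U) = 1.2 − (0.6)² = 0.84;  var(V) = 11.2 − (3.2)² = 0.96
cov(U,V) = 1.6 − (0.6)(3.2) = -0.32
var(U + 2V) = (1)²·0.84 + (2)²·0.96 + 2·(1)·(2)·-0.32 = 3.4

3.400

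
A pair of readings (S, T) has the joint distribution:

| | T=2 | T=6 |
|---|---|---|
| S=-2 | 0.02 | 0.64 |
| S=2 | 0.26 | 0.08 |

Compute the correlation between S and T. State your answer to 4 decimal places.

E[S] = -0.64,  E[T] = 4.88
E[ST] = -5.76
Cov(S,T) = E[ST] − E[S]E[T] = -5.76 − (-0.64)(4.88) = -2.6368
V(S) = 3.5904,  V(T) = 3.2256
ρ = -2.6368 / √(3.5904·3.2256) ≈ -0.7748

-0.7748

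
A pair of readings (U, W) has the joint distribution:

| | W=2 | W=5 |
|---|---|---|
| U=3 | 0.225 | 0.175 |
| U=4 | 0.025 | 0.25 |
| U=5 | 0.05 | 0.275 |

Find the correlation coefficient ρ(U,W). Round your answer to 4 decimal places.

E[U] = 3.925,  E[W] = 4.1
E[UW] = 16.55
Cov(U,W) = E[UW] − E[U]E[W] = 16.55 − (3.925)(4.1) = 0.4575
V(U) = 0.719375,  V(W) = 1.89
ρ = 0.4575 / √(0.719375·1.89) ≈ 0.3924

0.3924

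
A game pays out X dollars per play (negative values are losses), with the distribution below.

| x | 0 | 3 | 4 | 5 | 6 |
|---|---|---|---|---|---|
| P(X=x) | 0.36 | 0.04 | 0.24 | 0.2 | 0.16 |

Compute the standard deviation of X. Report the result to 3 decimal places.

2.391

E[X] = (0)(0.36) + (3)(0.04) + (4)(0.24) + (5)(0.2) + (6)(0.16) = 3.04
E[X²] = (0)²(0.36) + (3)²(0.04) + (4)²(0.24) + (5)²(0.2) + (6)²(0.16) = 14.96
Var(X) = E[X²] − (E[X])² = 14.96 − (3.04)² = 5.7184
sd(X) = √5.7184 ≈ 2.391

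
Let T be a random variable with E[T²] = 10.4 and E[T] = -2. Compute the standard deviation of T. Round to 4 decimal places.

2.5298

V(T) = 10.4 − (-2)² = 6.4
σ(T) = √6.4 ≈ 2.5298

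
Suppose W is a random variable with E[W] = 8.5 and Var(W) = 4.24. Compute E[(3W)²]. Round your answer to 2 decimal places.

688.41

E[3W] = 3·8.5 = 25.5
Var(3W) = (3)²·4.24 = 38.16
E[(3W)²] = Var((3W)) + (E[(3W)])² = 38.16 + (25.5)² = 688.41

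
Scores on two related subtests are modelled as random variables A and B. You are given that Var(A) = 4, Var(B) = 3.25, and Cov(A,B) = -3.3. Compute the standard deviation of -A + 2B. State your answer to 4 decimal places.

Var(-A + 2B) = (-1)²·Var(A) + (2)²·Var(B) + 2·(-1)·(2)·Cov(A,B)
= 1·4 + 4·3.25 + -4·-3.3 = 30.2
sd(-A + 2B) = √30.2 ≈ 5.4955

5.4955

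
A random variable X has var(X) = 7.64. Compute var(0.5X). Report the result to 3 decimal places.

var(0.5X) = (0.5)²·var(X) = 0.25·7.64 = 1.91

1.910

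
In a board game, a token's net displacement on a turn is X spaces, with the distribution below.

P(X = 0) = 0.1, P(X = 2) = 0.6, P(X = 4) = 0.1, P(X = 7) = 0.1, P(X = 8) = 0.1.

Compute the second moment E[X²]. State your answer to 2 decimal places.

15.30

E[X²] = (0)²(0.1) + (2)²(0.6) + (4)²(0.1) + (7)²(0.1) + (8)²(0.1) = 15.3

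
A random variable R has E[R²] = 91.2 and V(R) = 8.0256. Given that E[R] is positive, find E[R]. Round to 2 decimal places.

9.12

(E[R])² = E[R²] − V(R) = 91.2 − 8.0256 = 83.1744
E[R] = √83.1744 = 9.12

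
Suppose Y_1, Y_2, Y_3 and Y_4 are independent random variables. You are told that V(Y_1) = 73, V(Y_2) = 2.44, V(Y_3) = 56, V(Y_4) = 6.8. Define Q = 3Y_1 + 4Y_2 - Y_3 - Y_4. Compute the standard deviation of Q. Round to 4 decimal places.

27.5471

By independence, V(Q) = (3)²V(Y_1) + (4)²V(Y_2) + (-1)²V(Y_3) + (-1)²V(Y_4)
= (3)²·73 + (4)²·2.44 + (-1)²·56 + (-1)²·6.8 = 758.84
SD(Q) = √758.84 ≈ 27.5471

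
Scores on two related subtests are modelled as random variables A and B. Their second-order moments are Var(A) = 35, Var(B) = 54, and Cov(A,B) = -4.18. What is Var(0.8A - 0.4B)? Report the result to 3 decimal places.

Var(0.8A - 0.4B) = (0.8)²·Var(A) + (-0.4)²·Var(B) + 2·(0.8)·(-0.4)·Cov(A,B)
= 0.64·35 + 0.16·54 + -0.64·-4.18 = 33.7152

33.715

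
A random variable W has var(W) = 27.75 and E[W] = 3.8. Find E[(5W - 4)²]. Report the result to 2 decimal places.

E[5W - 4] = 5·3.8 − 4 = 15
var(5W - 4) = (5)²·27.75 = 693.75
E[(5W - 4)²] = var((5W - 4)) + (E[(5W - 4)])² = 693.75 + (15)² = 918.75

918.75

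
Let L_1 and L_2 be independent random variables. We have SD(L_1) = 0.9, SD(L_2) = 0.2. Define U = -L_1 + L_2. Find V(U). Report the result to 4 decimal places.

0.8500

V(L_1) = 0.81, V(L_2) = 0.04
By independence, V(U) = (-1)²V(L_1) + (1)²V(L_2)
= (-1)²·0.81 + (1)²·0.04 = 0.85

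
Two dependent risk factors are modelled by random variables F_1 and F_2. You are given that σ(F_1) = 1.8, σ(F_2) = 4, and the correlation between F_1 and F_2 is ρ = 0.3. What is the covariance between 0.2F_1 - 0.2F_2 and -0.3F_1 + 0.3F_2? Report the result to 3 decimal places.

-0.895

Var(F_1) = (1.8)² = 3.24;  Var(F_2) = (4)² = 16
Cov(F_1,F_2) = ρ·σ(F_1)·σ(F_2) = 0.3·1.8·4 = 2.16
Cov(0.2F_1 - 0.2F_2, -0.3F_1 + 0.3F_2) = (0.2)(-0.3)Var(F_1) + (-0.2)(0.3)Var(F_2) + [(0.2)(0.3) + (-0.2)(-0.3)]Cov(F_1,F_2)
= -0.06·3.24 + -0.06·16 + 0.12·2.16 = -0.8952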